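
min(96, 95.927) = 95.927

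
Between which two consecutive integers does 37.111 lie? 37 and 38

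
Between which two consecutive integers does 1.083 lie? 1 and 2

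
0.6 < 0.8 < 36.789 True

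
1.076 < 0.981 False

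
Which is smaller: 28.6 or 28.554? 28.554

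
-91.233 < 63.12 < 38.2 False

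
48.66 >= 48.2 True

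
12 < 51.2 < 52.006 True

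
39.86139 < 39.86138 False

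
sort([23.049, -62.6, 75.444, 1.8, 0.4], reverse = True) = [75.444, 23.049, 1.8, 0.4, -62.6]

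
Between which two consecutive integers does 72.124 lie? 72 and 73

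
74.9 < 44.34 False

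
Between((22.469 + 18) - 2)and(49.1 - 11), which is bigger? ((22.469 + 18) - 2)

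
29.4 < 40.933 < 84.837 True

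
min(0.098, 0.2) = 0.098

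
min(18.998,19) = 18.998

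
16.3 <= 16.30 True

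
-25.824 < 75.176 True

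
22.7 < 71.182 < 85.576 True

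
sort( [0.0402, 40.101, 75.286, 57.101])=[0.0402, 40.101, 57.101, 75.286]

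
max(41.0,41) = 41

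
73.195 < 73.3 True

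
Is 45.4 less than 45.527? Yes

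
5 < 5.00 False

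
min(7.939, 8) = 7.939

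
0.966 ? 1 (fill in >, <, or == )<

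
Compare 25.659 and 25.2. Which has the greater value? 25.659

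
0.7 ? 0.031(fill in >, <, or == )>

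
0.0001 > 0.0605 False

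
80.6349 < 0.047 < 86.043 False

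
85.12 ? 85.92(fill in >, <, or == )<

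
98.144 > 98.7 False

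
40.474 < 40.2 False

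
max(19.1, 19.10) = 19.10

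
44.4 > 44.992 False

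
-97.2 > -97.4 True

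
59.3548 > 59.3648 False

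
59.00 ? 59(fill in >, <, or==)==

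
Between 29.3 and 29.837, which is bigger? 29.837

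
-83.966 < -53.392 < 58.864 True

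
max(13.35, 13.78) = 13.78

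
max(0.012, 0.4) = 0.4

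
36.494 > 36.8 False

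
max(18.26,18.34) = 18.34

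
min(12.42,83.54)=12.42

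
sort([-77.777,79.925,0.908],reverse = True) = [79.925,0.908,-77.777]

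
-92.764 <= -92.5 True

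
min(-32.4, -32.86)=-32.86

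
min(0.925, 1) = 0.925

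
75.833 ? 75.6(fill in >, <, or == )>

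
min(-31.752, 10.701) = -31.752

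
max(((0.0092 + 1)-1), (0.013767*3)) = 0.041301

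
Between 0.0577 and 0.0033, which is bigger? 0.0577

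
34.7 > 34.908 False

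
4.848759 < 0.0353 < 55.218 False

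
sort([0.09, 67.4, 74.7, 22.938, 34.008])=[0.09, 22.938, 34.008, 67.4, 74.7]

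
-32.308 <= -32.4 False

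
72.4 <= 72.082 False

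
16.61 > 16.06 True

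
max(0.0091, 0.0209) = 0.0209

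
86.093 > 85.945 True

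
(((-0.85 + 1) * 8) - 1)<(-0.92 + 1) False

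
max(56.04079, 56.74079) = 56.74079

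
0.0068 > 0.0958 False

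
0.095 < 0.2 True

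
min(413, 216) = 216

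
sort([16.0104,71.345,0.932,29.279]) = [0.932,16.0104,29.279,71.345]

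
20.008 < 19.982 False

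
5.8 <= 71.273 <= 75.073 True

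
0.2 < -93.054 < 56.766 False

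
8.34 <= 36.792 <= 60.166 True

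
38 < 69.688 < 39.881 False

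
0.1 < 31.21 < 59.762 True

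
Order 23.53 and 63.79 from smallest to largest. 23.53, 63.79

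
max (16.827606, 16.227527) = 16.827606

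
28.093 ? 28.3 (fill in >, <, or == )<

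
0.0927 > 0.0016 True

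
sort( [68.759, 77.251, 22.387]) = [22.387, 68.759, 77.251]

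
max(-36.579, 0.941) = 0.941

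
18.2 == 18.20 True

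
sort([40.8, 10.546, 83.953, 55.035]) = [10.546, 40.8, 55.035, 83.953]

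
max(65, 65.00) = 65.00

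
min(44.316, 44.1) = 44.1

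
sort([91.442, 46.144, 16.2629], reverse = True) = [91.442, 46.144, 16.2629]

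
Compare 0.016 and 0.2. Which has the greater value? 0.2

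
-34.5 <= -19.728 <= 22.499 True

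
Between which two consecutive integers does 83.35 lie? 83 and 84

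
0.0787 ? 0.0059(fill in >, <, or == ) >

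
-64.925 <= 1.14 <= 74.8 True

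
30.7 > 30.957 False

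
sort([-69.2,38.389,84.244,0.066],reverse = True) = [84.244,38.389,0.066,-69.2]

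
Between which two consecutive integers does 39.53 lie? 39 and 40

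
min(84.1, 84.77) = 84.1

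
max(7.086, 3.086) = 7.086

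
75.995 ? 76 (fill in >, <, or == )<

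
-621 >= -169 False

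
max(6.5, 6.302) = 6.5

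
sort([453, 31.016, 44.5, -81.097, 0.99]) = [-81.097, 0.99, 31.016, 44.5, 453]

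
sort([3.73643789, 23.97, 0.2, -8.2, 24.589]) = [-8.2, 0.2, 3.73643789, 23.97, 24.589]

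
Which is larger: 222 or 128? 222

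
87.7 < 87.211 False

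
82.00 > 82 False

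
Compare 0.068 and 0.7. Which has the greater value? 0.7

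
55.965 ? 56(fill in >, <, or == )<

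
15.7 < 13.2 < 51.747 False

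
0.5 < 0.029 False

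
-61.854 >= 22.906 False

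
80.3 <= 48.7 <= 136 False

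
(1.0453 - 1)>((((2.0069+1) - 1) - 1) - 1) True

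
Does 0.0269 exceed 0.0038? Yes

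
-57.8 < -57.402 True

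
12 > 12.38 False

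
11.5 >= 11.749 False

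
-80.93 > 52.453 False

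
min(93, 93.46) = 93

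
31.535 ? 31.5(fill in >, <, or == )>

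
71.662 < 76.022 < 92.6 True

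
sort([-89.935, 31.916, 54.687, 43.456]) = [-89.935, 31.916, 43.456, 54.687]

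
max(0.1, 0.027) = 0.1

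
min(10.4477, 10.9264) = 10.4477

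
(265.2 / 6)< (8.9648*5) True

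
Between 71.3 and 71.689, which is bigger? 71.689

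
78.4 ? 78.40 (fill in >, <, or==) ==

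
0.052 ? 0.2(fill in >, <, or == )<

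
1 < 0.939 False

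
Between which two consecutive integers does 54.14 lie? 54 and 55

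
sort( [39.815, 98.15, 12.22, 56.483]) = [12.22, 39.815, 56.483, 98.15]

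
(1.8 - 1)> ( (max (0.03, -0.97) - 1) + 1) True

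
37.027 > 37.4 False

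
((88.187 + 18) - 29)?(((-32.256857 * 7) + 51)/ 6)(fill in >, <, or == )>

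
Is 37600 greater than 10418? Yes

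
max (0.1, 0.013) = 0.1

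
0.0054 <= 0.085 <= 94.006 True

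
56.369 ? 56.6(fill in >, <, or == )<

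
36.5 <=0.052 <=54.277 False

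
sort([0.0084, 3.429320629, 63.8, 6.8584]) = [0.0084, 3.429320629, 6.8584, 63.8]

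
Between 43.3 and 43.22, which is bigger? 43.3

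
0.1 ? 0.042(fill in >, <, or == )>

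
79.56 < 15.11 False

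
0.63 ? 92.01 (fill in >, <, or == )<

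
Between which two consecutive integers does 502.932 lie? 502 and 503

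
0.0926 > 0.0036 True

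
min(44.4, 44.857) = 44.4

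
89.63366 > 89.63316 True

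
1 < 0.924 False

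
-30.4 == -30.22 False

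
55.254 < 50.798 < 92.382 False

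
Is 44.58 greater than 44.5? Yes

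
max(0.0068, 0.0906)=0.0906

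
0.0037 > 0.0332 False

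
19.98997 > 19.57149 True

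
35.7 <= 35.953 True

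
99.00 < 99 False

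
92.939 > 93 False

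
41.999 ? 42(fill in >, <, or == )<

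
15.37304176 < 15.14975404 False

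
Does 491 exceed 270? Yes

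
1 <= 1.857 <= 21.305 True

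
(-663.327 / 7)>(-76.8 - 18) True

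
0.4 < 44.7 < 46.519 True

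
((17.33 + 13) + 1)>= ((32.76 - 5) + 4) False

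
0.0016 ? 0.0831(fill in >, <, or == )<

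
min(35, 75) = 35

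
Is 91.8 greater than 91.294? Yes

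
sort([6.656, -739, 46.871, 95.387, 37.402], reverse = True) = [95.387, 46.871, 37.402, 6.656, -739]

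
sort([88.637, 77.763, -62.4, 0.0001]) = [-62.4, 0.0001, 77.763, 88.637]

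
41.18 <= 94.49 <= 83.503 False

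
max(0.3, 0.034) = 0.3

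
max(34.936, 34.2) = 34.936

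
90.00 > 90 False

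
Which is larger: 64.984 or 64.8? 64.984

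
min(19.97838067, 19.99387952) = 19.97838067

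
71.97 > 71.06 True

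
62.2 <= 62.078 False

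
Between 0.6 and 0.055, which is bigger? 0.6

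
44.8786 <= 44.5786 False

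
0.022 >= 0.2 False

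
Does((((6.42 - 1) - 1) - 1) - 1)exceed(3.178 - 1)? Yes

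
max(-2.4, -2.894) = -2.4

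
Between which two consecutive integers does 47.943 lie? 47 and 48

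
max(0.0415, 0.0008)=0.0415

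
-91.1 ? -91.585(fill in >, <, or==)>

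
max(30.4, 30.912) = 30.912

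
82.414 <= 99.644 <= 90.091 False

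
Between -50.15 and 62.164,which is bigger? 62.164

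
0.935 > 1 False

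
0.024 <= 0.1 True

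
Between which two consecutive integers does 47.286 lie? 47 and 48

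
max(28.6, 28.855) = 28.855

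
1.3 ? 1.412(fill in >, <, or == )<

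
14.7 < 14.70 False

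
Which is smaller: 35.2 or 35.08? 35.08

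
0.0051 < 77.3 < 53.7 False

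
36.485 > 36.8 False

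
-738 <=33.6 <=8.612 False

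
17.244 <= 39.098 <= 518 True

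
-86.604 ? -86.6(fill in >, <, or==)<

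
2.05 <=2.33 True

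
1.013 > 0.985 True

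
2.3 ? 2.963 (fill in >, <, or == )<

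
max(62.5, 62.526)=62.526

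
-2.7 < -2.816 False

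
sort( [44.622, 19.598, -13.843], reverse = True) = [44.622, 19.598, -13.843]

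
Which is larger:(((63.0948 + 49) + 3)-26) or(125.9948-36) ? (125.9948-36)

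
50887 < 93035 True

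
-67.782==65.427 False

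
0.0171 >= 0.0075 True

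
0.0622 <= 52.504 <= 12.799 False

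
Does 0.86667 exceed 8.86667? No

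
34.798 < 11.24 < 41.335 False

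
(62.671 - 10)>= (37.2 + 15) True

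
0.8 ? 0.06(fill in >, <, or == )>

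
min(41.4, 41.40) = 41.4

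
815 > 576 True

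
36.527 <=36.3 False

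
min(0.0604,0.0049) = 0.0049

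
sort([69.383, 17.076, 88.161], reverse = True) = [88.161, 69.383, 17.076]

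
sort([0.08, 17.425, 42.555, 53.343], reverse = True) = [53.343, 42.555, 17.425, 0.08]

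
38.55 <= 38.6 True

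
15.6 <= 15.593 False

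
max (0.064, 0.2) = 0.2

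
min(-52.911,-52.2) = -52.911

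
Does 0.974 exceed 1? No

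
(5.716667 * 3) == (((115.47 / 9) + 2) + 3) False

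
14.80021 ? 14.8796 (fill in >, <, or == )<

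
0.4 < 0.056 False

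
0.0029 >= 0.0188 False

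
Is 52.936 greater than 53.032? No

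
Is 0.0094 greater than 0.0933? No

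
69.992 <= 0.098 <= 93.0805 False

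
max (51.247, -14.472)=51.247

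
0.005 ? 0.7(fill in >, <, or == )<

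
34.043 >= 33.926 True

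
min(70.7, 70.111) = 70.111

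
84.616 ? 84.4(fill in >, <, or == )>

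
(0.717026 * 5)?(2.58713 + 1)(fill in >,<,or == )<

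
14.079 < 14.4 True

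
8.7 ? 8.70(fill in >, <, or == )==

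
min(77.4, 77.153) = 77.153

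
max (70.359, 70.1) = 70.359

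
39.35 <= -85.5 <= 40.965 False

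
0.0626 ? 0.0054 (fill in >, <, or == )>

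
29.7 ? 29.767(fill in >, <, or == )<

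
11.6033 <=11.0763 False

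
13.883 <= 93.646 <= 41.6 False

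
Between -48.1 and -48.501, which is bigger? -48.1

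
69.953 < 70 True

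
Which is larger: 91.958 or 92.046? 92.046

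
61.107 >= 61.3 False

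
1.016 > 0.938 True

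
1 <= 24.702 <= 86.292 True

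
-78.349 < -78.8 False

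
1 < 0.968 False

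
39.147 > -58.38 True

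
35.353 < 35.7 True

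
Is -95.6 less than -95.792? No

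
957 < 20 False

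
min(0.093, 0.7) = 0.093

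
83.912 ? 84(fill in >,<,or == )<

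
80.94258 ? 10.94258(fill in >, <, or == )>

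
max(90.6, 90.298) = 90.6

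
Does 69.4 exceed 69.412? No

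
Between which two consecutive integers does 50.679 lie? 50 and 51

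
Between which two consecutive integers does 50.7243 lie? 50 and 51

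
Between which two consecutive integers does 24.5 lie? 24 and 25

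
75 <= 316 True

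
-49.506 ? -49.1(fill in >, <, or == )<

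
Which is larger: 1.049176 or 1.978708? 1.978708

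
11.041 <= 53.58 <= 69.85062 True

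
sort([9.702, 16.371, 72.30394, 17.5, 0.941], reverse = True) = [72.30394, 17.5, 16.371, 9.702, 0.941]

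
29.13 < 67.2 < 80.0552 True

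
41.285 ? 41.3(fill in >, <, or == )<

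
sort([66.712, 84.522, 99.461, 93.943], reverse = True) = [99.461, 93.943, 84.522, 66.712]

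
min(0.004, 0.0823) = 0.004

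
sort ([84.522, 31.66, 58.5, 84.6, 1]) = [1, 31.66, 58.5, 84.522, 84.6]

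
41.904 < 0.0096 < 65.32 False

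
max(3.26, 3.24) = 3.26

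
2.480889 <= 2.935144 True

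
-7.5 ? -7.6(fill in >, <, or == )>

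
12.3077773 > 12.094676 True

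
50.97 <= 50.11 False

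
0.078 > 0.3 False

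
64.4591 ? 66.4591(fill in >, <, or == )<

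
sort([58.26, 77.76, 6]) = [6, 58.26, 77.76]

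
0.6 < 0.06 False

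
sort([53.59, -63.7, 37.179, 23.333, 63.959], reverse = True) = [63.959, 53.59, 37.179, 23.333, -63.7]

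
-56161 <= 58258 True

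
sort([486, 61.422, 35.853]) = [35.853, 61.422, 486]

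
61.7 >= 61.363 True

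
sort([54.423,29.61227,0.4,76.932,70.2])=[0.4,29.61227,54.423,70.2,76.932]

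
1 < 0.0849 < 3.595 False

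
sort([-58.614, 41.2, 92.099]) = [-58.614, 41.2, 92.099]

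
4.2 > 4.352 False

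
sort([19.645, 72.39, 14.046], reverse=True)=[72.39, 19.645, 14.046]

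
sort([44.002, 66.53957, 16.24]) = [16.24, 44.002, 66.53957]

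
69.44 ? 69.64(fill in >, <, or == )<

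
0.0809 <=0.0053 False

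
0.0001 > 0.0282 False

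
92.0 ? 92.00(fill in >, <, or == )==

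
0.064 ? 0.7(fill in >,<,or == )<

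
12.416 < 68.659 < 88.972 True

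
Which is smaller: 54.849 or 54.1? 54.1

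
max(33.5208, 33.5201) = 33.5208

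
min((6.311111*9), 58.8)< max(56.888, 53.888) True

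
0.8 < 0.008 False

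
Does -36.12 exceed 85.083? No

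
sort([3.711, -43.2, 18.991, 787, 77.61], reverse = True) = [787, 77.61, 18.991, 3.711, -43.2]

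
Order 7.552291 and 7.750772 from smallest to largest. 7.552291, 7.750772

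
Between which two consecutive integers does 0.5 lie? 0 and 1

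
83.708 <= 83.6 False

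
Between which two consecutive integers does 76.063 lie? 76 and 77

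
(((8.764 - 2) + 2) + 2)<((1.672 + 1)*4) False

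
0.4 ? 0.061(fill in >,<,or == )>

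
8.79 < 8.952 True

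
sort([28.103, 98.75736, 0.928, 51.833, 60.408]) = [0.928, 28.103, 51.833, 60.408, 98.75736]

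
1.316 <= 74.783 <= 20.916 False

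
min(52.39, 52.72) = 52.39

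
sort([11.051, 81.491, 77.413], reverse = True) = [81.491, 77.413, 11.051]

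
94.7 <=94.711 True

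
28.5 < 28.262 False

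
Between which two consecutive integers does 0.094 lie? 0 and 1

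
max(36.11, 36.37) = 36.37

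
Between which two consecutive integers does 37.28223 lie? 37 and 38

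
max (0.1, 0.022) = 0.1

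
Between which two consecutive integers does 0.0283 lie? 0 and 1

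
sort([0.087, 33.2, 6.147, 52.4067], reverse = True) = [52.4067, 33.2, 6.147, 0.087]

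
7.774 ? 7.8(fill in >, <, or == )<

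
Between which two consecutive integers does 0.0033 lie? 0 and 1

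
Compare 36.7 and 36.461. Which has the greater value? 36.7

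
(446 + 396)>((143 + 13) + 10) True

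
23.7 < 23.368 False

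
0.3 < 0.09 False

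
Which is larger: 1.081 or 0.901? 1.081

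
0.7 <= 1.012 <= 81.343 True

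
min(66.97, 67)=66.97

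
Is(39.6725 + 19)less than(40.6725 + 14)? No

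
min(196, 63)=63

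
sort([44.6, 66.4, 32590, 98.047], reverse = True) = [32590, 98.047, 66.4, 44.6]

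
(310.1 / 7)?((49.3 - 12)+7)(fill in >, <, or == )==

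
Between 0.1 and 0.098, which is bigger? 0.1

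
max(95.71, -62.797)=95.71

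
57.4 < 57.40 False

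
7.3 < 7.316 True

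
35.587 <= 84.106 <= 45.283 False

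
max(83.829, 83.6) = 83.829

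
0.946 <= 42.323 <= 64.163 True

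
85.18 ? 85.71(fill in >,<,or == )<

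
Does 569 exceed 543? Yes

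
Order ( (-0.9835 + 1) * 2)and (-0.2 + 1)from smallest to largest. ( (-0.9835 + 1) * 2), (-0.2 + 1)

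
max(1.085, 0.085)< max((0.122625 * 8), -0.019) False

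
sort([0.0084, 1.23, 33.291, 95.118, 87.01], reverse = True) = [95.118, 87.01, 33.291, 1.23, 0.0084]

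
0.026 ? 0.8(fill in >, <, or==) <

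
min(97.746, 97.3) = 97.3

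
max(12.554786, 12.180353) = 12.554786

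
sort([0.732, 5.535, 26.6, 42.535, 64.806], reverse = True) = [64.806, 42.535, 26.6, 5.535, 0.732]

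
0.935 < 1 True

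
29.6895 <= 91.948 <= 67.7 False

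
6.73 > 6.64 True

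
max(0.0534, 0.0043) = 0.0534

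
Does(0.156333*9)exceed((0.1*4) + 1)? Yes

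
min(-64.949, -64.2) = -64.949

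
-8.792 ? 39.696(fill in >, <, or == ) <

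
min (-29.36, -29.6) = -29.6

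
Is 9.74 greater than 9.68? Yes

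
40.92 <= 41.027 True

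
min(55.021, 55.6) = 55.021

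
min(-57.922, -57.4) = -57.922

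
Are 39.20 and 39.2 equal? Yes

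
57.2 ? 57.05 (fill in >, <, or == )>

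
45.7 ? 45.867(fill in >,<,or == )<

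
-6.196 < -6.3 False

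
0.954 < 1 True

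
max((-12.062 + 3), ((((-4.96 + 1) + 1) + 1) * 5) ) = -9.062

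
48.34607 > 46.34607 True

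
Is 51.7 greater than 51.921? No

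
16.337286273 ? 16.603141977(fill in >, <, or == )<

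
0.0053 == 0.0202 False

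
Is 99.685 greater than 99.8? No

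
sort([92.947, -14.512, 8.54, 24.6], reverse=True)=[92.947, 24.6, 8.54, -14.512]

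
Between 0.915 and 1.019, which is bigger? 1.019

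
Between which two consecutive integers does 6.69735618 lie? 6 and 7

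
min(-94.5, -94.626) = -94.626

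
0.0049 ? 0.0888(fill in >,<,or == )<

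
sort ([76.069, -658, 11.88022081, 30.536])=[-658, 11.88022081, 30.536, 76.069]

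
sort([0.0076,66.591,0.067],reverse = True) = [66.591,0.067,0.0076]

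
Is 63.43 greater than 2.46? Yes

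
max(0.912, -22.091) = 0.912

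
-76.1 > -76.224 True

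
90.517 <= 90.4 False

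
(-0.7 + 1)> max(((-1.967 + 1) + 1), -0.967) True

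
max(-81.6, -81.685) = -81.6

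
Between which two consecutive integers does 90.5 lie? 90 and 91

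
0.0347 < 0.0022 False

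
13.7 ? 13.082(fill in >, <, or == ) >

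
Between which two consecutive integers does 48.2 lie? 48 and 49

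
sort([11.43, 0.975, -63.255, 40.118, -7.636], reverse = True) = [40.118, 11.43, 0.975, -7.636, -63.255]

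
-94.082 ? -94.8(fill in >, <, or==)>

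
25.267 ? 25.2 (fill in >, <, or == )>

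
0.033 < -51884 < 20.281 False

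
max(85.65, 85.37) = 85.65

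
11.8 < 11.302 False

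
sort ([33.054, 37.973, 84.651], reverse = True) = [84.651, 37.973, 33.054]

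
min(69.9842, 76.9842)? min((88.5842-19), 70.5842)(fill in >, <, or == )>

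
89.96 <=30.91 False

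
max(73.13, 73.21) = 73.21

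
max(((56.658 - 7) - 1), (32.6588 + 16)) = 48.6588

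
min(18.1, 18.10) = 18.1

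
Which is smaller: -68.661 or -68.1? -68.661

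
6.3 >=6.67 False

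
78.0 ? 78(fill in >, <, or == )==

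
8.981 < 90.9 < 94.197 True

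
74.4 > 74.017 True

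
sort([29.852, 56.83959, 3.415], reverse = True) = [56.83959, 29.852, 3.415]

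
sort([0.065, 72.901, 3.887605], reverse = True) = [72.901, 3.887605, 0.065]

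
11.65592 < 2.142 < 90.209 False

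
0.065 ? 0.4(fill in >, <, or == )<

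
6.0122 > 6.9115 False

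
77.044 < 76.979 False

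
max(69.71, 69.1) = 69.71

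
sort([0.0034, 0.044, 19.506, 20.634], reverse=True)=[20.634, 19.506, 0.044, 0.0034]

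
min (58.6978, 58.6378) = 58.6378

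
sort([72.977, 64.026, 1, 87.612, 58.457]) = [1, 58.457, 64.026, 72.977, 87.612]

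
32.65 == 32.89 False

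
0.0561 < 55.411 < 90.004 True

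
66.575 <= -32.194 False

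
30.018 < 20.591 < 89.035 False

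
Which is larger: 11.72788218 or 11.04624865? 11.72788218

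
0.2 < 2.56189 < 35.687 True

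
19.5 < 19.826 True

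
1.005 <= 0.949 False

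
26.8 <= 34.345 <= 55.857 True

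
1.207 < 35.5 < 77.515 True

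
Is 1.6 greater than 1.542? Yes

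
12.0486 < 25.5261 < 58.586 True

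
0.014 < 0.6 True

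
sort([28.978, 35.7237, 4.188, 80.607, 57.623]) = [4.188, 28.978, 35.7237, 57.623, 80.607]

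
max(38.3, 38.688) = 38.688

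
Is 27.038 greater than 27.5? No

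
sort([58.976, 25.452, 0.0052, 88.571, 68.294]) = [0.0052, 25.452, 58.976, 68.294, 88.571]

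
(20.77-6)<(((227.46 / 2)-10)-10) True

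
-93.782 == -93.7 False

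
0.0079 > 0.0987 False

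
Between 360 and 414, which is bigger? 414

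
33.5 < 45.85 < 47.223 True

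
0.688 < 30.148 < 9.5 False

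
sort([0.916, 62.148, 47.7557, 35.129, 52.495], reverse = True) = [62.148, 52.495, 47.7557, 35.129, 0.916]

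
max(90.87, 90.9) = 90.9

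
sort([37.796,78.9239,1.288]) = [1.288,37.796,78.9239]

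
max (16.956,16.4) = 16.956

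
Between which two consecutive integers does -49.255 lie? -50 and -49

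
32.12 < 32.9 True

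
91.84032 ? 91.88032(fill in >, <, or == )<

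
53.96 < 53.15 False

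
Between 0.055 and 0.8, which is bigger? 0.8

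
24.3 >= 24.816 False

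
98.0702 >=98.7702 False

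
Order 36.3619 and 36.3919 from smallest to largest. 36.3619, 36.3919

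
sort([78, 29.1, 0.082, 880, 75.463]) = [0.082, 29.1, 75.463, 78, 880]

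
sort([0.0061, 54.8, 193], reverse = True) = [193, 54.8, 0.0061]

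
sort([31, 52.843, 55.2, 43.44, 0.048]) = [0.048, 31, 43.44, 52.843, 55.2]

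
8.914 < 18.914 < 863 True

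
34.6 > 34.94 False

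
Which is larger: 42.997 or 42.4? 42.997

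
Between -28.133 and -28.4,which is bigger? -28.133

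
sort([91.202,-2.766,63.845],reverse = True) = [91.202,63.845,-2.766]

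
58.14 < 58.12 False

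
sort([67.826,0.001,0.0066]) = [0.001,0.0066,67.826]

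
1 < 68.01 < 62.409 False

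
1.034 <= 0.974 False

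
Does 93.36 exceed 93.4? No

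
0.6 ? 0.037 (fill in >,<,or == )>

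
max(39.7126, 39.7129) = 39.7129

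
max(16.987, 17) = 17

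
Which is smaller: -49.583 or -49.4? -49.583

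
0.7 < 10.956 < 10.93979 False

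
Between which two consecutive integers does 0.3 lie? 0 and 1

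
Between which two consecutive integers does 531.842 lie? 531 and 532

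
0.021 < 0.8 True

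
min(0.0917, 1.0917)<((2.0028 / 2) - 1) False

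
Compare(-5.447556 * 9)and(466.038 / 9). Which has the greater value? (466.038 / 9)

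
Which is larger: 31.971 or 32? 32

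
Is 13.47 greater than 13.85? No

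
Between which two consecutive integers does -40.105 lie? -41 and -40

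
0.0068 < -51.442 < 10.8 False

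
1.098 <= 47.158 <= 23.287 False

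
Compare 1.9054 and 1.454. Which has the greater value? 1.9054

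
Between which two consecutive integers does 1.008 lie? 1 and 2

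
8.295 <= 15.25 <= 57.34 True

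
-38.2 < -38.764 False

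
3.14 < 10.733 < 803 True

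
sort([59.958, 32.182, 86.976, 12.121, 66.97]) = [12.121, 32.182, 59.958, 66.97, 86.976]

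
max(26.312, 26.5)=26.5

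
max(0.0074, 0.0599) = 0.0599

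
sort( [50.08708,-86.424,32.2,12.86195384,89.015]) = [-86.424,12.86195384,32.2,50.08708,89.015]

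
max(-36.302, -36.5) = -36.302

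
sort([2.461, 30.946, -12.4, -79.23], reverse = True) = [30.946, 2.461, -12.4, -79.23]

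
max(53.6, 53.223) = 53.6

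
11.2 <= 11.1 False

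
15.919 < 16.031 True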